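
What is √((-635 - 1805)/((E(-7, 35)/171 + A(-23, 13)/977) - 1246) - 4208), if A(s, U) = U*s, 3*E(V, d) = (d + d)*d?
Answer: 2*I*√407147056653462194798/622256183 ≈ 64.854*I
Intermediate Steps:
E(V, d) = 2*d²/3 (E(V, d) = ((d + d)*d)/3 = ((2*d)*d)/3 = (2*d²)/3 = 2*d²/3)
√((-635 - 1805)/((E(-7, 35)/171 + A(-23, 13)/977) - 1246) - 4208) = √((-635 - 1805)/((((⅔)*35²)/171 + (13*(-23))/977) - 1246) - 4208) = √(-2440/((((⅔)*1225)*(1/171) - 299*1/977) - 1246) - 4208) = √(-2440/(((2450/3)*(1/171) - 299/977) - 1246) - 4208) = √(-2440/((2450/513 - 299/977) - 1246) - 4208) = √(-2440/(2240263/501201 - 1246) - 4208) = √(-2440/(-622256183/501201) - 4208) = √(-2440*(-501201/622256183) - 4208) = √(1222930440/622256183 - 4208) = √(-2617231087624/622256183) = 2*I*√407147056653462194798/622256183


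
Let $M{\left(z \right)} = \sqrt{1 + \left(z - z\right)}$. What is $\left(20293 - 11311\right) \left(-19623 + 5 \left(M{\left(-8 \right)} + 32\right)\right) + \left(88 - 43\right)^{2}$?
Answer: $-174769731$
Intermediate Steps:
$M{\left(z \right)} = 1$ ($M{\left(z \right)} = \sqrt{1 + 0} = \sqrt{1} = 1$)
$\left(20293 - 11311\right) \left(-19623 + 5 \left(M{\left(-8 \right)} + 32\right)\right) + \left(88 - 43\right)^{2} = \left(20293 - 11311\right) \left(-19623 + 5 \left(1 + 32\right)\right) + \left(88 - 43\right)^{2} = 8982 \left(-19623 + 5 \cdot 33\right) + 45^{2} = 8982 \left(-19623 + 165\right) + 2025 = 8982 \left(-19458\right) + 2025 = -174771756 + 2025 = -174769731$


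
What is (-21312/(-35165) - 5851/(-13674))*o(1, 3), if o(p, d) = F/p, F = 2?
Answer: 497170703/240423105 ≈ 2.0679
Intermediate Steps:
o(p, d) = 2/p
(-21312/(-35165) - 5851/(-13674))*o(1, 3) = (-21312/(-35165) - 5851/(-13674))*(2/1) = (-21312*(-1/35165) - 5851*(-1/13674))*(2*1) = (21312/35165 + 5851/13674)*2 = (497170703/480846210)*2 = 497170703/240423105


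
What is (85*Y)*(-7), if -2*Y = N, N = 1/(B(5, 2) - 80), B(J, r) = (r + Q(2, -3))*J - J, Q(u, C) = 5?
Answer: -119/20 ≈ -5.9500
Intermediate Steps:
B(J, r) = -J + J*(5 + r) (B(J, r) = (r + 5)*J - J = (5 + r)*J - J = J*(5 + r) - J = -J + J*(5 + r))
N = -1/50 (N = 1/(5*(4 + 2) - 80) = 1/(5*6 - 80) = 1/(30 - 80) = 1/(-50) = -1/50 ≈ -0.020000)
Y = 1/100 (Y = -1/2*(-1/50) = 1/100 ≈ 0.010000)
(85*Y)*(-7) = (85*(1/100))*(-7) = (17/20)*(-7) = -119/20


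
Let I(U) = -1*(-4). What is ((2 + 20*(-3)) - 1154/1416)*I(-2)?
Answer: -41641/177 ≈ -235.26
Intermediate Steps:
I(U) = 4
((2 + 20*(-3)) - 1154/1416)*I(-2) = ((2 + 20*(-3)) - 1154/1416)*4 = ((2 - 60) - 1154/1416)*4 = (-58 - 1*577/708)*4 = (-58 - 577/708)*4 = -41641/708*4 = -41641/177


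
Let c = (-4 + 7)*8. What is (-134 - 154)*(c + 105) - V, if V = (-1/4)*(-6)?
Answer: -74307/2 ≈ -37154.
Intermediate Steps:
c = 24 (c = 3*8 = 24)
V = 3/2 (V = ((¼)*(-1))*(-6) = -¼*(-6) = 3/2 ≈ 1.5000)
(-134 - 154)*(c + 105) - V = (-134 - 154)*(24 + 105) - 1*3/2 = -288*129 - 3/2 = -37152 - 3/2 = -74307/2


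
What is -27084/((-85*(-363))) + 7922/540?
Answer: 1532053/111078 ≈ 13.793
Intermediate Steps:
-27084/((-85*(-363))) + 7922/540 = -27084/30855 + 7922*(1/540) = -27084*1/30855 + 3961/270 = -9028/10285 + 3961/270 = 1532053/111078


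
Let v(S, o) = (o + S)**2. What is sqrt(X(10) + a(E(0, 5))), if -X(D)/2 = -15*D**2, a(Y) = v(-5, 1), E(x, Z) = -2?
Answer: 2*sqrt(754) ≈ 54.918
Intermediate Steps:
v(S, o) = (S + o)**2
a(Y) = 16 (a(Y) = (-5 + 1)**2 = (-4)**2 = 16)
X(D) = 30*D**2 (X(D) = -(-30)*D**2 = 30*D**2)
sqrt(X(10) + a(E(0, 5))) = sqrt(30*10**2 + 16) = sqrt(30*100 + 16) = sqrt(3000 + 16) = sqrt(3016) = 2*sqrt(754)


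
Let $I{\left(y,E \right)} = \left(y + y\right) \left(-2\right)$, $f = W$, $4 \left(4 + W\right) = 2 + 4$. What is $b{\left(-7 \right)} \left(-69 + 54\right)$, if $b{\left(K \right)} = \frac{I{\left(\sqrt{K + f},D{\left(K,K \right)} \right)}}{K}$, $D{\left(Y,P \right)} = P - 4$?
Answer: $- \frac{30 i \sqrt{38}}{7} \approx - 26.419 i$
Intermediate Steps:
$W = - \frac{5}{2}$ ($W = -4 + \frac{2 + 4}{4} = -4 + \frac{1}{4} \cdot 6 = -4 + \frac{3}{2} = - \frac{5}{2} \approx -2.5$)
$D{\left(Y,P \right)} = -4 + P$
$f = - \frac{5}{2} \approx -2.5$
$I{\left(y,E \right)} = - 4 y$ ($I{\left(y,E \right)} = 2 y \left(-2\right) = - 4 y$)
$b{\left(K \right)} = - \frac{4 \sqrt{- \frac{5}{2} + K}}{K}$ ($b{\left(K \right)} = \frac{\left(-4\right) \sqrt{K - \frac{5}{2}}}{K} = \frac{\left(-4\right) \sqrt{- \frac{5}{2} + K}}{K} = - \frac{4 \sqrt{- \frac{5}{2} + K}}{K}$)
$b{\left(-7 \right)} \left(-69 + 54\right) = - \frac{2 \sqrt{-10 + 4 \left(-7\right)}}{-7} \left(-69 + 54\right) = \left(-2\right) \left(- \frac{1}{7}\right) \sqrt{-10 - 28} \left(-15\right) = \left(-2\right) \left(- \frac{1}{7}\right) \sqrt{-38} \left(-15\right) = \left(-2\right) \left(- \frac{1}{7}\right) i \sqrt{38} \left(-15\right) = \frac{2 i \sqrt{38}}{7} \left(-15\right) = - \frac{30 i \sqrt{38}}{7}$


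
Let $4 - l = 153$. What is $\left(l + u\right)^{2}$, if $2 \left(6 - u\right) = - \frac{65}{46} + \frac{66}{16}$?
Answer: $\frac{2822053129}{135424} \approx 20839.0$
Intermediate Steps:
$l = -149$ ($l = 4 - 153 = -149$)
$u = \frac{1709}{368}$ ($u = 6 - \frac{- \frac{65}{46} + \frac{66}{16}}{2} = 6 - \frac{\left(-65\right) \frac{1}{46} + 66 \cdot \frac{1}{16}}{2} = 6 - \frac{- \frac{65}{46} + \frac{33}{8}}{2} = 6 - \frac{499}{368} = \frac{1709}{368} \approx 4.644$)
$\left(l + u\right)^{2} = \left(-149 + \frac{1709}{368}\right)^{2} = \left(- \frac{53123}{368}\right)^{2} = \frac{2822053129}{135424}$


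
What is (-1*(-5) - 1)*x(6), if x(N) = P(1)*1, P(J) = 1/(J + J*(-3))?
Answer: -2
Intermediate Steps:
P(J) = -1/(2*J) (P(J) = 1/(J - 3*J) = 1/(-2*J) = -1/(2*J))
x(N) = -½ (x(N) = -½/1*1 = -½*1*1 = -½*1 = -½)
(-1*(-5) - 1)*x(6) = (-1*(-5) - 1)*(-½) = (5 - 1)*(-½) = 4*(-½) = -2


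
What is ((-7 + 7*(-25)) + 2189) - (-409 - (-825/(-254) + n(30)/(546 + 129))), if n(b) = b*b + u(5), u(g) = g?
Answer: 83001989/34290 ≈ 2420.6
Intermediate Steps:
n(b) = 5 + b² (n(b) = b*b + 5 = b² + 5 = 5 + b²)
((-7 + 7*(-25)) + 2189) - (-409 - (-825/(-254) + n(30)/(546 + 129))) = ((-7 + 7*(-25)) + 2189) - (-409 - (-825/(-254) + (5 + 30²)/(546 + 129))) = ((-7 - 175) + 2189) - (-409 - (-825*(-1/254) + (5 + 900)/675)) = (-182 + 2189) - (-409 - (825/254 + 905*(1/675))) = 2007 - (-409 - (825/254 + 181/135)) = 2007 - (-409 - 1*157349/34290) = 2007 - (-409 - 157349/34290) = 2007 - 1*(-14181959/34290) = 2007 + 14181959/34290 = 83001989/34290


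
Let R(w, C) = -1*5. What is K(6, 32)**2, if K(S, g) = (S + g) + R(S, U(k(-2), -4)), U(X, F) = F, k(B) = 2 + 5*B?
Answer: 1089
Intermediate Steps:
R(w, C) = -5
K(S, g) = -5 + S + g (K(S, g) = (S + g) - 5 = -5 + S + g)
K(6, 32)**2 = (-5 + 6 + 32)**2 = 33**2 = 1089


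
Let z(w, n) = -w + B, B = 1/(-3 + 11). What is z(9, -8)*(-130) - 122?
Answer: 4127/4 ≈ 1031.8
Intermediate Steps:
B = ⅛ (B = 1/8 = ⅛ ≈ 0.12500)
z(w, n) = ⅛ - w (z(w, n) = -w + ⅛ = ⅛ - w)
z(9, -8)*(-130) - 122 = (⅛ - 1*9)*(-130) - 122 = (⅛ - 9)*(-130) - 122 = -71/8*(-130) - 122 = 4615/4 - 122 = 4127/4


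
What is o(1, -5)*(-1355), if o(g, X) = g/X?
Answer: 271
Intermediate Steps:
o(1, -5)*(-1355) = (1/(-5))*(-1355) = (1*(-1/5))*(-1355) = -1/5*(-1355) = 271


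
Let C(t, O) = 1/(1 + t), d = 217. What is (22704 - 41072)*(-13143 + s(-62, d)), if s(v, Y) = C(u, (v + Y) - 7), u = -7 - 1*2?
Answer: 241412920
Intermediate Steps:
u = -9 (u = -7 - 2 = -9)
s(v, Y) = -⅛ (s(v, Y) = 1/(1 - 9) = 1/(-8) = -⅛)
(22704 - 41072)*(-13143 + s(-62, d)) = (22704 - 41072)*(-13143 - ⅛) = -18368*(-105145/8) = 241412920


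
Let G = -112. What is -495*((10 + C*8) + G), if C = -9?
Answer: 86130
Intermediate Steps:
-495*((10 + C*8) + G) = -495*((10 - 9*8) - 112) = -495*((10 - 72) - 112) = -495*(-62 - 112) = -495*(-174) = 86130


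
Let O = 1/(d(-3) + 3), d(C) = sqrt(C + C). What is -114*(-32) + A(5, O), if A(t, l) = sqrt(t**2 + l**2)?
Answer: 3648 + sqrt(25 + (3 + I*sqrt(6))**(-2)) ≈ 3653.0 - 0.0065302*I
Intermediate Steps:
d(C) = sqrt(2)*sqrt(C) (d(C) = sqrt(2*C) = sqrt(2)*sqrt(C))
O = 1/(3 + I*sqrt(6)) (O = 1/(sqrt(2)*sqrt(-3) + 3) = 1/(sqrt(2)*(I*sqrt(3)) + 3) = 1/(I*sqrt(6) + 3) = 1/(3 + I*sqrt(6)) ≈ 0.2 - 0.1633*I)
A(t, l) = sqrt(l**2 + t**2)
-114*(-32) + A(5, O) = -114*(-32) + sqrt((1/5 - I*sqrt(6)/15)**2 + 5**2) = 3648 + sqrt((1/5 - I*sqrt(6)/15)**2 + 25) = 3648 + sqrt(25 + (1/5 - I*sqrt(6)/15)**2)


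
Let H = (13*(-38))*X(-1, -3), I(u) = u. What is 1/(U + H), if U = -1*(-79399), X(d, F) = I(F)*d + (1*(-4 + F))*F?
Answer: 1/67543 ≈ 1.4805e-5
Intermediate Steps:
X(d, F) = F*d + F*(-4 + F) (X(d, F) = F*d + (1*(-4 + F))*F = F*d + (-4 + F)*F = F*d + F*(-4 + F))
H = -11856 (H = (13*(-38))*(-3*(-4 - 3 - 1)) = -(-1482)*(-8) = -494*24 = -11856)
U = 79399
1/(U + H) = 1/(79399 - 11856) = 1/67543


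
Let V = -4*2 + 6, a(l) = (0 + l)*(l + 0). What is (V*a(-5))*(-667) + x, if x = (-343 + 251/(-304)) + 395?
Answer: 10153957/304 ≈ 33401.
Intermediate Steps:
a(l) = l² (a(l) = l*l = l²)
V = -2 (V = -8 + 6 = -2)
x = 15557/304 (x = (-343 + 251*(-1/304)) + 395 = (-343 - 251/304) + 395 = -104523/304 + 395 = 15557/304 ≈ 51.174)
(V*a(-5))*(-667) + x = -2*(-5)²*(-667) + 15557/304 = -2*25*(-667) + 15557/304 = -50*(-667) + 15557/304 = 33350 + 15557/304 = 10153957/304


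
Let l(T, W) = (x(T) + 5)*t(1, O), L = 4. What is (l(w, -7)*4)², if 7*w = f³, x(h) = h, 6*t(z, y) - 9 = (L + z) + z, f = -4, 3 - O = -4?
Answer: 84100/49 ≈ 1716.3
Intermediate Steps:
O = 7 (O = 3 - 1*(-4) = 3 + 4 = 7)
t(z, y) = 13/6 + z/3 (t(z, y) = 3/2 + ((4 + z) + z)/6 = 3/2 + (4 + 2*z)/6 = 3/2 + (⅔ + z/3) = 13/6 + z/3)
w = -64/7 (w = (⅐)*(-4)³ = (⅐)*(-64) = -64/7 ≈ -9.1429)
l(T, W) = 25/2 + 5*T/2 (l(T, W) = (T + 5)*(13/6 + (⅓)*1) = (5 + T)*(13/6 + ⅓) = (5 + T)*(5/2) = 25/2 + 5*T/2)
(l(w, -7)*4)² = ((25/2 + (5/2)*(-64/7))*4)² = ((25/2 - 160/7)*4)² = (-145/14*4)² = (-290/7)² = 84100/49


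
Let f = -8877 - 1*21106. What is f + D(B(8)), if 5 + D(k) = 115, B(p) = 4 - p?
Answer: -29873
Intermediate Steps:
D(k) = 110 (D(k) = -5 + 115 = 110)
f = -29983 (f = -8877 - 21106 = -29983)
f + D(B(8)) = -29983 + 110 = -29873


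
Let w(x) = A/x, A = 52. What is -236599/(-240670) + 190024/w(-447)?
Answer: -5110668176153/3128710 ≈ -1.6335e+6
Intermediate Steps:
w(x) = 52/x
-236599/(-240670) + 190024/w(-447) = -236599/(-240670) + 190024/((52/(-447))) = -236599*(-1/240670) + 190024/((52*(-1/447))) = 236599/240670 + 190024/(-52/447) = 236599/240670 + 190024*(-447/52) = 236599/240670 - 21235182/13 = -5110668176153/3128710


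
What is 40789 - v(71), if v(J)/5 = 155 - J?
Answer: 40369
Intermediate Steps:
v(J) = 775 - 5*J (v(J) = 5*(155 - J) = 775 - 5*J)
40789 - v(71) = 40789 - (775 - 5*71) = 40789 - (775 - 355) = 40789 - 1*420 = 40789 - 420 = 40369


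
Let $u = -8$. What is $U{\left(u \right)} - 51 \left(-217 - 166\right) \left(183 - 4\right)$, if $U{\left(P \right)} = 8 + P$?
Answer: $3496407$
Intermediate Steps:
$U{\left(u \right)} - 51 \left(-217 - 166\right) \left(183 - 4\right) = \left(8 - 8\right) - 51 \left(-217 - 166\right) \left(183 - 4\right) = 0 - 51 \left(\left(-383\right) 179\right) = 0 - -3496407 = 0 + 3496407 = 3496407$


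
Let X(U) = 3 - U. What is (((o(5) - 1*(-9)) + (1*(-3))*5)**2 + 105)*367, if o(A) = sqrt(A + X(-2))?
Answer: 55417 - 4404*sqrt(10) ≈ 41490.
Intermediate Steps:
o(A) = sqrt(5 + A) (o(A) = sqrt(A + (3 - 1*(-2))) = sqrt(A + (3 + 2)) = sqrt(A + 5) = sqrt(5 + A))
(((o(5) - 1*(-9)) + (1*(-3))*5)**2 + 105)*367 = (((sqrt(5 + 5) - 1*(-9)) + (1*(-3))*5)**2 + 105)*367 = (((sqrt(10) + 9) - 3*5)**2 + 105)*367 = (((9 + sqrt(10)) - 15)**2 + 105)*367 = ((-6 + sqrt(10))**2 + 105)*367 = (105 + (-6 + sqrt(10))**2)*367 = 38535 + 367*(-6 + sqrt(10))**2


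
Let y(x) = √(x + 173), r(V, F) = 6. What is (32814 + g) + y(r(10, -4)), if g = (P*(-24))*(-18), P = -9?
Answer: 28926 + √179 ≈ 28939.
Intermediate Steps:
y(x) = √(173 + x)
g = -3888 (g = -9*(-24)*(-18) = 216*(-18) = -3888)
(32814 + g) + y(r(10, -4)) = (32814 - 3888) + √(173 + 6) = 28926 + √179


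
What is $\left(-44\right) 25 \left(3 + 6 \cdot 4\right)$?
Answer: $-29700$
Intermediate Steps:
$\left(-44\right) 25 \left(3 + 6 \cdot 4\right) = - 1100 \left(3 + 24\right) = \left(-1100\right) 27 = -29700$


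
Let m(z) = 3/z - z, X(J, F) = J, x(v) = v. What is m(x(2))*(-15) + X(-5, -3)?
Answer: 5/2 ≈ 2.5000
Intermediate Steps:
m(z) = -z + 3/z
m(x(2))*(-15) + X(-5, -3) = (-1*2 + 3/2)*(-15) - 5 = (-2 + 3*(½))*(-15) - 5 = (-2 + 3/2)*(-15) - 5 = -½*(-15) - 5 = 15/2 - 5 = 5/2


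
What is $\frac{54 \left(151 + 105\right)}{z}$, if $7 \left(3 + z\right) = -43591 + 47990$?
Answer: $\frac{48384}{2189} \approx 22.103$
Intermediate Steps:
$z = \frac{4378}{7}$ ($z = -3 + \frac{-43591 + 47990}{7} = -3 + \frac{1}{7} \cdot 4399 = -3 + \frac{4399}{7} = \frac{4378}{7} \approx 625.43$)
$\frac{54 \left(151 + 105\right)}{z} = \frac{54 \left(151 + 105\right)}{\frac{4378}{7}} = 54 \cdot 256 \cdot \frac{7}{4378} = 13824 \cdot \frac{7}{4378} = \frac{48384}{2189}$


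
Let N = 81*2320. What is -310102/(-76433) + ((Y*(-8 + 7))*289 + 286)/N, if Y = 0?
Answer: 29148113839/7181644680 ≈ 4.0587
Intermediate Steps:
N = 187920
-310102/(-76433) + ((Y*(-8 + 7))*289 + 286)/N = -310102/(-76433) + ((0*(-8 + 7))*289 + 286)/187920 = -310102*(-1/76433) + ((0*(-1))*289 + 286)*(1/187920) = 310102/76433 + (0*289 + 286)*(1/187920) = 310102/76433 + (0 + 286)*(1/187920) = 310102/76433 + 286*(1/187920) = 310102/76433 + 143/93960 = 29148113839/7181644680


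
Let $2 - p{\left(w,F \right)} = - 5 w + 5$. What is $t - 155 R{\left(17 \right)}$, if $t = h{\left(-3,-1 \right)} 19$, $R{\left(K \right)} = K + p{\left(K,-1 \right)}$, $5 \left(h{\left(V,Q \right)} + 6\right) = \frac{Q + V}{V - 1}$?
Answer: $- \frac{77276}{5} \approx -15455.0$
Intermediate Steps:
$p{\left(w,F \right)} = -3 + 5 w$ ($p{\left(w,F \right)} = 2 - \left(- 5 w + 5\right) = 2 - \left(5 - 5 w\right) = 2 + \left(-5 + 5 w\right) = -3 + 5 w$)
$h{\left(V,Q \right)} = -6 + \frac{Q + V}{5 \left(-1 + V\right)}$ ($h{\left(V,Q \right)} = -6 + \frac{\left(Q + V\right) \frac{1}{V - 1}}{5} = -6 + \frac{\left(Q + V\right) \frac{1}{-1 + V}}{5} = -6 + \frac{\frac{1}{-1 + V} \left(Q + V\right)}{5} = -6 + \frac{Q + V}{5 \left(-1 + V\right)}$)
$R{\left(K \right)} = -3 + 6 K$ ($R{\left(K \right)} = K + \left(-3 + 5 K\right) = -3 + 6 K$)
$t = - \frac{551}{5}$ ($t = \frac{30 - 1 - -87}{5 \left(-1 - 3\right)} 19 = \frac{30 - 1 + 87}{5 \left(-4\right)} 19 = \frac{1}{5} \left(- \frac{1}{4}\right) 116 \cdot 19 = \left(- \frac{29}{5}\right) 19 = - \frac{551}{5} \approx -110.2$)
$t - 155 R{\left(17 \right)} = - \frac{551}{5} - 155 \left(-3 + 6 \cdot 17\right) = - \frac{551}{5} - 155 \left(-3 + 102\right) = - \frac{551}{5} - 15345 = - \frac{77276}{5}$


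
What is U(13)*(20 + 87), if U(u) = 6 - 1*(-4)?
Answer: 1070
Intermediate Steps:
U(u) = 10 (U(u) = 6 + 4 = 10)
U(13)*(20 + 87) = 10*(20 + 87) = 10*107 = 1070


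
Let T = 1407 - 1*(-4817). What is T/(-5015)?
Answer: -6224/5015 ≈ -1.2411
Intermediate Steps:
T = 6224 (T = 1407 + 4817 = 6224)
T/(-5015) = 6224/(-5015) = 6224*(-1/5015) = -6224/5015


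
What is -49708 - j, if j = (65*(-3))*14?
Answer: -46978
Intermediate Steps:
j = -2730 (j = -195*14 = -2730)
-49708 - j = -49708 - 1*(-2730) = -49708 + 2730 = -46978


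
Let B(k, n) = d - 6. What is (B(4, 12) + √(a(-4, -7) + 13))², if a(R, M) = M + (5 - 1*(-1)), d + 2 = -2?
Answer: 112 - 40*√3 ≈ 42.718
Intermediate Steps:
d = -4 (d = -2 - 2 = -4)
a(R, M) = 6 + M (a(R, M) = M + (5 + 1) = M + 6 = 6 + M)
B(k, n) = -10 (B(k, n) = -4 - 6 = -10)
(B(4, 12) + √(a(-4, -7) + 13))² = (-10 + √((6 - 7) + 13))² = (-10 + √(-1 + 13))² = (-10 + √12)² = (-10 + 2*√3)²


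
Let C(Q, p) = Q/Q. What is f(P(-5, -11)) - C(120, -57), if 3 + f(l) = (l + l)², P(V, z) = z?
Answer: 480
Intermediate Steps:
C(Q, p) = 1
f(l) = -3 + 4*l² (f(l) = -3 + (l + l)² = -3 + (2*l)² = -3 + 4*l²)
f(P(-5, -11)) - C(120, -57) = (-3 + 4*(-11)²) - 1*1 = (-3 + 4*121) - 1 = (-3 + 484) - 1 = 481 - 1 = 480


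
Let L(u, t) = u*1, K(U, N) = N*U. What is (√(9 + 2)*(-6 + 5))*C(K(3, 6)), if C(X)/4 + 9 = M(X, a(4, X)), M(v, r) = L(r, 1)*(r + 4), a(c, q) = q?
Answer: -1548*√11 ≈ -5134.1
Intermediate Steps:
L(u, t) = u
M(v, r) = r*(4 + r) (M(v, r) = r*(r + 4) = r*(4 + r))
C(X) = -36 + 4*X*(4 + X) (C(X) = -36 + 4*(X*(4 + X)) = -36 + 4*X*(4 + X))
(√(9 + 2)*(-6 + 5))*C(K(3, 6)) = (√(9 + 2)*(-6 + 5))*(-36 + 4*(6*3)*(4 + 6*3)) = (√11*(-1))*(-36 + 4*18*(4 + 18)) = (-√11)*(-36 + 4*18*22) = (-√11)*(-36 + 1584) = -√11*1548 = -1548*√11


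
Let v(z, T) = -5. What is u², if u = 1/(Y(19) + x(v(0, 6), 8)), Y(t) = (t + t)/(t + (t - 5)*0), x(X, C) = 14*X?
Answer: 1/4624 ≈ 0.00021626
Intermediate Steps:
Y(t) = 2 (Y(t) = (2*t)/(t + (-5 + t)*0) = (2*t)/(t + 0) = (2*t)/t = 2)
u = -1/68 (u = 1/(2 + 14*(-5)) = 1/(2 - 70) = 1/(-68) = -1/68 ≈ -0.014706)
u² = (-1/68)² = 1/4624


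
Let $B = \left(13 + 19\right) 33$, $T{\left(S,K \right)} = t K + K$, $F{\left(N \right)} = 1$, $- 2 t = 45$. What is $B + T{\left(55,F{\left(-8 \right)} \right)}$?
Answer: $\frac{2069}{2} \approx 1034.5$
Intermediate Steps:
$t = - \frac{45}{2}$ ($t = \left(- \frac{1}{2}\right) 45 = - \frac{45}{2} \approx -22.5$)
$T{\left(S,K \right)} = - \frac{43 K}{2}$ ($T{\left(S,K \right)} = - \frac{45 K}{2} + K = - \frac{43 K}{2}$)
$B = 1056$ ($B = 32 \cdot 33 = 1056$)
$B + T{\left(55,F{\left(-8 \right)} \right)} = 1056 - \frac{43}{2} = \frac{2069}{2}$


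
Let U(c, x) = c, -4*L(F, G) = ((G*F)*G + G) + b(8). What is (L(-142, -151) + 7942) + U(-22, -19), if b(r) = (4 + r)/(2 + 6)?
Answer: 6539143/8 ≈ 8.1739e+5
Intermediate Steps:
b(r) = 1/2 + r/8 (b(r) = (4 + r)/8 = (4 + r)*(1/8) = 1/2 + r/8)
L(F, G) = -3/8 - G/4 - F*G**2/4 (L(F, G) = -(((G*F)*G + G) + (1/2 + (1/8)*8))/4 = -(((F*G)*G + G) + (1/2 + 1))/4 = -((F*G**2 + G) + 3/2)/4 = -((G + F*G**2) + 3/2)/4 = -(3/2 + G + F*G**2)/4 = -3/8 - G/4 - F*G**2/4)
(L(-142, -151) + 7942) + U(-22, -19) = ((-3/8 - 1/4*(-151) - 1/4*(-142)*(-151)**2) + 7942) - 22 = ((-3/8 + 151/4 - 1/4*(-142)*22801) + 7942) - 22 = ((-3/8 + 151/4 + 1618871/2) + 7942) - 22 = (6475783/8 + 7942) - 22 = 6539319/8 - 22 = 6539143/8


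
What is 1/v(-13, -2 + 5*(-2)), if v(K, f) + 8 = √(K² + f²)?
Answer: 8/249 + √313/249 ≈ 0.10318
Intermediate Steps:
v(K, f) = -8 + √(K² + f²)
1/v(-13, -2 + 5*(-2)) = 1/(-8 + √((-13)² + (-2 + 5*(-2))²)) = 1/(-8 + √(169 + (-2 - 10)²)) = 1/(-8 + √(169 + (-12)²)) = 1/(-8 + √(169 + 144)) = 1/(-8 + √313)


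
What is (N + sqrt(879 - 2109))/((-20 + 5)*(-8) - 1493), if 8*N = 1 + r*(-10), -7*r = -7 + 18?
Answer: -117/76888 - I*sqrt(1230)/1373 ≈ -0.0015217 - 0.025544*I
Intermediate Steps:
r = -11/7 (r = -(-7 + 18)/7 = -1/7*11 = -11/7 ≈ -1.5714)
N = 117/56 (N = (1 - 11/7*(-10))/8 = (1 + 110/7)/8 = (1/8)*(117/7) = 117/56 ≈ 2.0893)
(N + sqrt(879 - 2109))/((-20 + 5)*(-8) - 1493) = (117/56 + sqrt(879 - 2109))/((-20 + 5)*(-8) - 1493) = (117/56 + sqrt(-1230))/(-15*(-8) - 1493) = (117/56 + I*sqrt(1230))/(120 - 1493) = (117/56 + I*sqrt(1230))/(-1373) = (117/56 + I*sqrt(1230))*(-1/1373) = -117/76888 - I*sqrt(1230)/1373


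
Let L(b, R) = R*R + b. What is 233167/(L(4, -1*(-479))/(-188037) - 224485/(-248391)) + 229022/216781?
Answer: -87438577379606170567/118672238566150 ≈ -7.3681e+5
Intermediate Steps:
L(b, R) = b + R² (L(b, R) = R² + b = b + R²)
233167/(L(4, -1*(-479))/(-188037) - 224485/(-248391)) + 229022/216781 = 233167/((4 + (-1*(-479))²)/(-188037) - 224485/(-248391)) + 229022/216781 = 233167/((4 + 479²)*(-1/188037) - 224485*(-1/248391)) + 229022*(1/216781) = 233167/((4 + 229441)*(-1/188037) + 224485/248391) + 229022/216781 = 233167/(229445*(-1/188037) + 224485/248391) + 229022/216781 = 233167/(-229445/188037 + 224485/248391) + 229022/216781 = 233167/(-547429150/1729877721) + 229022/216781 = 233167*(-1729877721/547429150) + 229022/216781 = -403350398572407/547429150 + 229022/216781 = -87438577379606170567/118672238566150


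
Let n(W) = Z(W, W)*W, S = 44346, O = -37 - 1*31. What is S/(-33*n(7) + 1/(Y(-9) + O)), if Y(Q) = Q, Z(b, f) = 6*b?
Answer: -3414642/747055 ≈ -4.5708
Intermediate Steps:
O = -68 (O = -37 - 31 = -68)
n(W) = 6*W² (n(W) = (6*W)*W = 6*W²)
S/(-33*n(7) + 1/(Y(-9) + O)) = 44346/(-198*7² + 1/(-9 - 68)) = 44346/(-198*49 + 1/(-77)) = 44346/(-33*294 - 1/77) = 44346/(-9702 - 1/77) = 44346/(-747055/77) = 44346*(-77/747055) = -3414642/747055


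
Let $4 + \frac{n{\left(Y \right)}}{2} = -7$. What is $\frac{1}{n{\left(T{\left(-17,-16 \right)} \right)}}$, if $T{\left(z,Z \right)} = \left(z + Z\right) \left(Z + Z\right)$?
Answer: $- \frac{1}{22} \approx -0.045455$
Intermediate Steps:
$T{\left(z,Z \right)} = 2 Z \left(Z + z\right)$ ($T{\left(z,Z \right)} = \left(Z + z\right) 2 Z = 2 Z \left(Z + z\right)$)
$n{\left(Y \right)} = -22$ ($n{\left(Y \right)} = -8 + 2 \left(-7\right) = -8 - 14 = -22$)
$\frac{1}{n{\left(T{\left(-17,-16 \right)} \right)}} = \frac{1}{-22} = - \frac{1}{22}$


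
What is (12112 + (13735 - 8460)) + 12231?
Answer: 29618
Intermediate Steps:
(12112 + (13735 - 8460)) + 12231 = (12112 + 5275) + 12231 = 17387 + 12231 = 29618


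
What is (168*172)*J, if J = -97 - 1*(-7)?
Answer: -2600640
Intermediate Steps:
J = -90 (J = -97 + 7 = -90)
(168*172)*J = (168*172)*(-90) = 28896*(-90) = -2600640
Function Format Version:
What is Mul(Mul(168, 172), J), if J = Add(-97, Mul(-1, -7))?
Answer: -2600640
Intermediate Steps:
J = -90 (J = Add(-97, 7) = -90)
Mul(Mul(168, 172), J) = Mul(Mul(168, 172), -90) = Mul(28896, -90) = -2600640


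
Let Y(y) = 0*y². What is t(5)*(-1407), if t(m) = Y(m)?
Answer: 0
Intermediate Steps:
Y(y) = 0
t(m) = 0
t(5)*(-1407) = 0*(-1407) = 0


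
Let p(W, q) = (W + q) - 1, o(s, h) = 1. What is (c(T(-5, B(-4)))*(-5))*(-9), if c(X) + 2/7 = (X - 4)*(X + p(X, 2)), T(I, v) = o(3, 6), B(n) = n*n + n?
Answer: -2925/7 ≈ -417.86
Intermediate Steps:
B(n) = n + n² (B(n) = n² + n = n + n²)
T(I, v) = 1
p(W, q) = -1 + W + q
c(X) = -2/7 + (1 + 2*X)*(-4 + X) (c(X) = -2/7 + (X - 4)*(X + (-1 + X + 2)) = -2/7 + (-4 + X)*(X + (1 + X)) = -2/7 + (-4 + X)*(1 + 2*X) = -2/7 + (1 + 2*X)*(-4 + X))
(c(T(-5, B(-4)))*(-5))*(-9) = ((-30/7 - 7*1 + 2*1²)*(-5))*(-9) = ((-30/7 - 7 + 2*1)*(-5))*(-9) = ((-30/7 - 7 + 2)*(-5))*(-9) = -65/7*(-5)*(-9) = (325/7)*(-9) = -2925/7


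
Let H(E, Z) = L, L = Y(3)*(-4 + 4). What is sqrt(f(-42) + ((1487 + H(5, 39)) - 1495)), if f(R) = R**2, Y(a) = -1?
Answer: 2*sqrt(439) ≈ 41.905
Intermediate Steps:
L = 0 (L = -(-4 + 4) = -1*0 = 0)
H(E, Z) = 0
sqrt(f(-42) + ((1487 + H(5, 39)) - 1495)) = sqrt((-42)**2 + ((1487 + 0) - 1495)) = sqrt(1764 + (1487 - 1495)) = sqrt(1764 - 8) = sqrt(1756) = 2*sqrt(439)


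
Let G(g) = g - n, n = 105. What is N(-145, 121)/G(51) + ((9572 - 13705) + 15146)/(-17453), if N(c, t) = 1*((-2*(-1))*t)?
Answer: -2409164/471231 ≈ -5.1125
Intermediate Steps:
N(c, t) = 2*t (N(c, t) = 1*(2*t) = 2*t)
G(g) = -105 + g (G(g) = g - 1*105 = g - 105 = -105 + g)
N(-145, 121)/G(51) + ((9572 - 13705) + 15146)/(-17453) = (2*121)/(-105 + 51) + ((9572 - 13705) + 15146)/(-17453) = 242/(-54) + (-4133 + 15146)*(-1/17453) = 242*(-1/54) + 11013*(-1/17453) = -121/27 - 11013/17453 = -2409164/471231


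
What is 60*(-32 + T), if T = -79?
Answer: -6660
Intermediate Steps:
60*(-32 + T) = 60*(-32 - 79) = 60*(-111) = -6660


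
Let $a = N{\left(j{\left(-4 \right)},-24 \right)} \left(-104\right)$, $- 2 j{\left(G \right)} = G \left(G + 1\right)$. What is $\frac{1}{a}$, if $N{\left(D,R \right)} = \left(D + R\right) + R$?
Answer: $\frac{1}{5616} \approx 0.00017806$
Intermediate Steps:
$j{\left(G \right)} = - \frac{G \left(1 + G\right)}{2}$ ($j{\left(G \right)} = - \frac{G \left(G + 1\right)}{2} = - \frac{G \left(1 + G\right)}{2}$)
$N{\left(D,R \right)} = D + 2 R$
$a = 5616$ ($a = \left(\left(- \frac{1}{2}\right) \left(-4\right) \left(1 - 4\right) + 2 \left(-24\right)\right) \left(-104\right) = \left(\left(- \frac{1}{2}\right) \left(-4\right) \left(-3\right) - 48\right) \left(-104\right) = \left(-6 - 48\right) \left(-104\right) = \left(-54\right) \left(-104\right) = 5616$)
$\frac{1}{a} = \frac{1}{5616}$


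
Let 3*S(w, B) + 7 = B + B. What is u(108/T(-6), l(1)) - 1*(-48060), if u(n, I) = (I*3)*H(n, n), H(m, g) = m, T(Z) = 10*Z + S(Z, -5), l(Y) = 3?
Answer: 9464904/197 ≈ 48045.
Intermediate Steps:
S(w, B) = -7/3 + 2*B/3 (S(w, B) = -7/3 + (B + B)/3 = -7/3 + (2*B)/3 = -7/3 + 2*B/3)
T(Z) = -17/3 + 10*Z (T(Z) = 10*Z + (-7/3 + (⅔)*(-5)) = 10*Z + (-7/3 - 10/3) = 10*Z - 17/3 = -17/3 + 10*Z)
u(n, I) = 3*I*n (u(n, I) = (I*3)*n = (3*I)*n = 3*I*n)
u(108/T(-6), l(1)) - 1*(-48060) = 3*3*(108/(-17/3 + 10*(-6))) - 1*(-48060) = 3*3*(108/(-17/3 - 60)) + 48060 = 3*3*(108/(-197/3)) + 48060 = 3*3*(108*(-3/197)) + 48060 = 3*3*(-324/197) + 48060 = -2916/197 + 48060 = 9464904/197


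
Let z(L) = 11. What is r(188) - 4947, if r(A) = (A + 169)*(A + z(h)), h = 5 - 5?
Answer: 66096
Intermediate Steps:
h = 0
r(A) = (11 + A)*(169 + A) (r(A) = (A + 169)*(A + 11) = (169 + A)*(11 + A) = (11 + A)*(169 + A))
r(188) - 4947 = (1859 + 188**2 + 180*188) - 4947 = (1859 + 35344 + 33840) - 4947 = 71043 - 4947 = 66096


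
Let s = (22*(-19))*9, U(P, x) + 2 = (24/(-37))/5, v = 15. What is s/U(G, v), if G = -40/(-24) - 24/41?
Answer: 347985/197 ≈ 1766.4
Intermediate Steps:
G = 133/123 (G = -40*(-1/24) - 24*1/41 = 5/3 - 24/41 = 133/123 ≈ 1.0813)
U(P, x) = -394/185 (U(P, x) = -2 + (24/(-37))/5 = -2 + (24*(-1/37))*(⅕) = -2 - 24/37*⅕ = -2 - 24/185 = -394/185)
s = -3762 (s = -418*9 = -3762)
s/U(G, v) = -3762/(-394/185) = -3762*(-185/394) = 347985/197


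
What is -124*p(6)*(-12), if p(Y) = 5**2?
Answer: 37200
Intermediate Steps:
p(Y) = 25
-124*p(6)*(-12) = -3100*(-12) = -124*(-300) = 37200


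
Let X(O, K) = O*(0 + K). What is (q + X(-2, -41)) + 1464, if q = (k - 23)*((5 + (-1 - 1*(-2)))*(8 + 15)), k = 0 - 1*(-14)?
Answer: 304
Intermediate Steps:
X(O, K) = K*O (X(O, K) = O*K = K*O)
k = 14 (k = 0 + 14 = 14)
q = -1242 (q = (14 - 23)*((5 + (-1 - 1*(-2)))*(8 + 15)) = -9*(5 + (-1 + 2))*23 = -9*(5 + 1)*23 = -54*23 = -9*138 = -1242)
(q + X(-2, -41)) + 1464 = (-1242 - 41*(-2)) + 1464 = (-1242 + 82) + 1464 = -1160 + 1464 = 304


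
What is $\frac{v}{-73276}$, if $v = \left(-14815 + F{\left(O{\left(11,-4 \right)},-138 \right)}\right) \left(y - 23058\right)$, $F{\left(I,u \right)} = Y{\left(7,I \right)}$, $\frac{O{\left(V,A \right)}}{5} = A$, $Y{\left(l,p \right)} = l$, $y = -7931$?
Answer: $- \frac{16388754}{2617} \approx -6262.4$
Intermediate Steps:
$O{\left(V,A \right)} = 5 A$
$F{\left(I,u \right)} = 7$
$v = 458885112$ ($v = \left(-14815 + 7\right) \left(-7931 - 23058\right) = \left(-14808\right) \left(-30989\right) = 458885112$)
$\frac{v}{-73276} = \frac{458885112}{-73276} = 458885112 \left(- \frac{1}{73276}\right) = - \frac{16388754}{2617}$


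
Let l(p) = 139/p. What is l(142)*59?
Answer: 8201/142 ≈ 57.754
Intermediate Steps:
l(142)*59 = (139/142)*59 = 8201/142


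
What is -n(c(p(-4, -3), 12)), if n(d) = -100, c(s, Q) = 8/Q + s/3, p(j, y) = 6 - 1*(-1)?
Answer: 100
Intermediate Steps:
p(j, y) = 7 (p(j, y) = 6 + 1 = 7)
c(s, Q) = 8/Q + s/3 (c(s, Q) = 8/Q + s*(1/3) = 8/Q + s/3)
-n(c(p(-4, -3), 12)) = -1*(-100) = 100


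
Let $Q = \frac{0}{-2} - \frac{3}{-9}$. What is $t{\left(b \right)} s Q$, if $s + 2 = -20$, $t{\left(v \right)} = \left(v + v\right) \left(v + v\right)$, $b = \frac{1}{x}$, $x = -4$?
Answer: $- \frac{11}{6} \approx -1.8333$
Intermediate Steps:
$Q = \frac{1}{3}$ ($Q = 0 \left(- \frac{1}{2}\right) - - \frac{1}{3} = 0 + \frac{1}{3} = \frac{1}{3} \approx 0.33333$)
$b = - \frac{1}{4}$ ($b = \frac{1}{-4} = - \frac{1}{4} \approx -0.25$)
$t{\left(v \right)} = 4 v^{2}$ ($t{\left(v \right)} = 2 v 2 v = 4 v^{2}$)
$s = -22$ ($s = -2 - 20 = -22$)
$t{\left(b \right)} s Q = 4 \left(- \frac{1}{4}\right)^{2} \left(-22\right) \frac{1}{3} = 4 \cdot \frac{1}{16} \left(-22\right) \frac{1}{3} = \frac{1}{4} \left(-22\right) \frac{1}{3} = \left(- \frac{11}{2}\right) \frac{1}{3} = - \frac{11}{6}$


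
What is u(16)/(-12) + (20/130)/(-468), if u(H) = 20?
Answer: -5071/3042 ≈ -1.6670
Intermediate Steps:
u(16)/(-12) + (20/130)/(-468) = 20/(-12) + (20/130)/(-468) = 20*(-1/12) + (20*(1/130))*(-1/468) = -5/3 + (2/13)*(-1/468) = -5/3 - 1/3042 = -5071/3042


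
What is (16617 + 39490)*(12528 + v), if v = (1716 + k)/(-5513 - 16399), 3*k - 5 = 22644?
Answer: 4200439389707/5976 ≈ 7.0288e+8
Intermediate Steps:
k = 22649/3 (k = 5/3 + (1/3)*22644 = 5/3 + 7548 = 22649/3 ≈ 7549.7)
v = -2527/5976 (v = (1716 + 22649/3)/(-5513 - 16399) = (27797/3)/(-21912) = (27797/3)*(-1/21912) = -2527/5976 ≈ -0.42286)
(16617 + 39490)*(12528 + v) = (16617 + 39490)*(12528 - 2527/5976) = 56107*(74864801/5976) = 4200439389707/5976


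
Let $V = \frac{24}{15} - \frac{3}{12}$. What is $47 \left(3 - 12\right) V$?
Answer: $- \frac{11421}{20} \approx -571.05$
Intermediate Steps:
$V = \frac{27}{20}$ ($V = 24 \cdot \frac{1}{15} - \frac{1}{4} = \frac{8}{5} - \frac{1}{4} = \frac{27}{20} \approx 1.35$)
$47 \left(3 - 12\right) V = 47 \left(3 - 12\right) \frac{27}{20} = 47 \left(-9\right) \frac{27}{20} = \left(-423\right) \frac{27}{20} = - \frac{11421}{20}$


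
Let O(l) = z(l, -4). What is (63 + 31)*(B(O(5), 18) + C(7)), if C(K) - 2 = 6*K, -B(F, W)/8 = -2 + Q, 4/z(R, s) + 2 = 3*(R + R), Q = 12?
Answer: -3384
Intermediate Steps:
z(R, s) = 4/(-2 + 6*R) (z(R, s) = 4/(-2 + 3*(R + R)) = 4/(-2 + 3*(2*R)) = 4/(-2 + 6*R))
O(l) = 2/(-1 + 3*l)
B(F, W) = -80 (B(F, W) = -8*(-2 + 12) = -8*10 = -80)
C(K) = 2 + 6*K
(63 + 31)*(B(O(5), 18) + C(7)) = (63 + 31)*(-80 + (2 + 6*7)) = 94*(-80 + (2 + 42)) = 94*(-80 + 44) = 94*(-36) = -3384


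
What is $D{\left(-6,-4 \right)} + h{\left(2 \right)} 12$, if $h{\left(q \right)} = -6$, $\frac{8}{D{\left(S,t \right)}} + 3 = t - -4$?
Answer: $- \frac{224}{3} \approx -74.667$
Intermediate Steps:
$D{\left(S,t \right)} = \frac{8}{1 + t}$ ($D{\left(S,t \right)} = \frac{8}{-3 + \left(t - -4\right)} = \frac{8}{-3 + \left(t + 4\right)} = \frac{8}{-3 + \left(4 + t\right)} = \frac{8}{1 + t}$)
$D{\left(-6,-4 \right)} + h{\left(2 \right)} 12 = \frac{8}{1 - 4} - 72 = \frac{8}{-3} - 72 = 8 \left(- \frac{1}{3}\right) - 72 = - \frac{8}{3} - 72 = - \frac{224}{3}$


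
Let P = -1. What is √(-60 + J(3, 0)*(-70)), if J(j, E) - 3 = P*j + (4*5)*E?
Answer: 2*I*√15 ≈ 7.746*I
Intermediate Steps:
J(j, E) = 3 - j + 20*E (J(j, E) = 3 + (-j + (4*5)*E) = 3 + (-j + 20*E) = 3 - j + 20*E)
√(-60 + J(3, 0)*(-70)) = √(-60 + (3 - 1*3 + 20*0)*(-70)) = √(-60 + (3 - 3 + 0)*(-70)) = √(-60 + 0*(-70)) = √(-60 + 0) = √(-60) = 2*I*√15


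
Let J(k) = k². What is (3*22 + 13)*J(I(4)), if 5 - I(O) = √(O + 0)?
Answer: 711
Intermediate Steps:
I(O) = 5 - √O (I(O) = 5 - √(O + 0) = 5 - √O)
(3*22 + 13)*J(I(4)) = (3*22 + 13)*(5 - √4)² = (66 + 13)*(5 - 1*2)² = 79*(5 - 2)² = 79*3² = 79*9 = 711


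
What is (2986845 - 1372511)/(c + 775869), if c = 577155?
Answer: 807167/676512 ≈ 1.1931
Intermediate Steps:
(2986845 - 1372511)/(c + 775869) = (2986845 - 1372511)/(577155 + 775869) = 1614334/1353024 = 1614334*(1/1353024) = 807167/676512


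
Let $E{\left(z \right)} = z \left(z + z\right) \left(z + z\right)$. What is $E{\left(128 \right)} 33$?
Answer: $276824064$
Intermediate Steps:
$E{\left(z \right)} = 4 z^{3}$ ($E{\left(z \right)} = z 2 z 2 z = z 4 z^{2} = 4 z^{3}$)
$E{\left(128 \right)} 33 = 4 \cdot 128^{3} \cdot 33 = 4 \cdot 2097152 \cdot 33 = 8388608 \cdot 33 = 276824064$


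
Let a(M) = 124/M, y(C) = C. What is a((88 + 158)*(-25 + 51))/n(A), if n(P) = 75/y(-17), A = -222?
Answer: -527/119925 ≈ -0.0043944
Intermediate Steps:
n(P) = -75/17 (n(P) = 75/(-17) = 75*(-1/17) = -75/17)
a((88 + 158)*(-25 + 51))/n(A) = (124/(((88 + 158)*(-25 + 51))))/(-75/17) = (124/((246*26)))*(-17/75) = (124/6396)*(-17/75) = (124*(1/6396))*(-17/75) = (31/1599)*(-17/75) = -527/119925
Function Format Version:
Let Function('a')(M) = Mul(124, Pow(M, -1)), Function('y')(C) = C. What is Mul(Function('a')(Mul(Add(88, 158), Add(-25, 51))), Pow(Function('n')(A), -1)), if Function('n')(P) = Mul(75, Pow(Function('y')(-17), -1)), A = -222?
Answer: Rational(-527, 119925) ≈ -0.0043944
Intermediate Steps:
Function('n')(P) = Rational(-75, 17) (Function('n')(P) = Mul(75, Pow(-17, -1)) = Mul(75, Rational(-1, 17)) = Rational(-75, 17))
Mul(Function('a')(Mul(Add(88, 158), Add(-25, 51))), Pow(Function('n')(A), -1)) = Mul(Mul(124, Pow(Mul(Add(88, 158), Add(-25, 51)), -1)), Pow(Rational(-75, 17), -1)) = Mul(Mul(124, Pow(Mul(246, 26), -1)), Rational(-17, 75)) = Mul(Mul(124, Pow(6396, -1)), Rational(-17, 75)) = Mul(Mul(124, Rational(1, 6396)), Rational(-17, 75)) = Mul(Rational(31, 1599), Rational(-17, 75)) = Rational(-527, 119925)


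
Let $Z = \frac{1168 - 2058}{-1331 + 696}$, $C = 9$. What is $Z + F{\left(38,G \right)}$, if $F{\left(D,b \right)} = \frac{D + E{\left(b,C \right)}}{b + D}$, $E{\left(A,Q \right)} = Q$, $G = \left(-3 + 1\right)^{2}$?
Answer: $\frac{13445}{5334} \approx 2.5206$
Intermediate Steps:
$G = 4$ ($G = \left(-2\right)^{2} = 4$)
$F{\left(D,b \right)} = \frac{9 + D}{D + b}$ ($F{\left(D,b \right)} = \frac{D + 9}{b + D} = \frac{9 + D}{D + b}$)
$Z = \frac{178}{127}$ ($Z = - \frac{890}{-635} = \left(-890\right) \left(- \frac{1}{635}\right) = \frac{178}{127} \approx 1.4016$)
$Z + F{\left(38,G \right)} = \frac{178}{127} + \frac{9 + 38}{38 + 4} = \frac{178}{127} + \frac{1}{42} \cdot 47 = \frac{178}{127} + \frac{47}{42} = \frac{13445}{5334}$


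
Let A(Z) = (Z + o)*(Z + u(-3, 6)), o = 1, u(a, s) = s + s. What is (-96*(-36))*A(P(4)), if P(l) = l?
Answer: 276480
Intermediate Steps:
u(a, s) = 2*s
A(Z) = (1 + Z)*(12 + Z) (A(Z) = (Z + 1)*(Z + 2*6) = (1 + Z)*(Z + 12) = (1 + Z)*(12 + Z))
(-96*(-36))*A(P(4)) = (-96*(-36))*(12 + 4² + 13*4) = 3456*(12 + 16 + 52) = 3456*80 = 276480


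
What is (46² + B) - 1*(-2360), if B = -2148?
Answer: 2328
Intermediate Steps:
(46² + B) - 1*(-2360) = (46² - 2148) - 1*(-2360) = (2116 - 2148) + 2360 = -32 + 2360 = 2328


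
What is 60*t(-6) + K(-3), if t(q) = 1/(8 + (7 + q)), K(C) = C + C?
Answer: ⅔ ≈ 0.66667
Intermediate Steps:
K(C) = 2*C
t(q) = 1/(15 + q)
60*t(-6) + K(-3) = 60/(15 - 6) + 2*(-3) = 60/9 - 6 = 60*(⅑) - 6 = 20/3 - 6 = ⅔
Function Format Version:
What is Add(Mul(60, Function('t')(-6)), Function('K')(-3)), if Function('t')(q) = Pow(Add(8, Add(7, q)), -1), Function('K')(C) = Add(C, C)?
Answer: Rational(2, 3) ≈ 0.66667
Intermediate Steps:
Function('K')(C) = Mul(2, C)
Function('t')(q) = Pow(Add(15, q), -1)
Add(Mul(60, Function('t')(-6)), Function('K')(-3)) = Add(Mul(60, Pow(Add(15, -6), -1)), Mul(2, -3)) = Add(Mul(60, Pow(9, -1)), -6) = Add(Mul(60, Rational(1, 9)), -6) = Add(Rational(20, 3), -6) = Rational(2, 3)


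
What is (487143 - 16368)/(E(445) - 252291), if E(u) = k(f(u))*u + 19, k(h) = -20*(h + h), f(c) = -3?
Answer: -470775/198872 ≈ -2.3672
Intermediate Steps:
k(h) = -40*h
E(u) = 19 + 120*u (E(u) = (-40*(-3))*u + 19 = 120*u + 19 = 19 + 120*u)
(487143 - 16368)/(E(445) - 252291) = (487143 - 16368)/((19 + 120*445) - 252291) = 470775/((19 + 53400) - 252291) = 470775/(53419 - 252291) = 470775/(-198872) = 470775*(-1/198872) = -470775/198872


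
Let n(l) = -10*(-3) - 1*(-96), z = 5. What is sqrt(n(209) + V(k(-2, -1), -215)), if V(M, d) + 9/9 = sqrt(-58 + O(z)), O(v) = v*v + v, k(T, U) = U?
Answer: sqrt(125 + 2*I*sqrt(7)) ≈ 11.183 + 0.2366*I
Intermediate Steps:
O(v) = v + v**2 (O(v) = v**2 + v = v + v**2)
V(M, d) = -1 + 2*I*sqrt(7) (V(M, d) = -1 + sqrt(-58 + 5*(1 + 5)) = -1 + sqrt(-58 + 5*6) = -1 + sqrt(-58 + 30) = -1 + sqrt(-28) = -1 + 2*I*sqrt(7))
n(l) = 126 (n(l) = 30 + 96 = 126)
sqrt(n(209) + V(k(-2, -1), -215)) = sqrt(126 + (-1 + 2*I*sqrt(7))) = sqrt(125 + 2*I*sqrt(7))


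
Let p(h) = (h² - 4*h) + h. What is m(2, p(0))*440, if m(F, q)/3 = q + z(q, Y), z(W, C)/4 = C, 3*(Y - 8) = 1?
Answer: 44000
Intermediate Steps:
Y = 25/3 (Y = 8 + (⅓)*1 = 8 + ⅓ = 25/3 ≈ 8.3333)
z(W, C) = 4*C
p(h) = h² - 3*h
m(F, q) = 100 + 3*q (m(F, q) = 3*(q + 4*(25/3)) = 3*(q + 100/3) = 3*(100/3 + q) = 100 + 3*q)
m(2, p(0))*440 = (100 + 3*(0*(-3 + 0)))*440 = (100 + 3*(0*(-3)))*440 = (100 + 3*0)*440 = (100 + 0)*440 = 100*440 = 44000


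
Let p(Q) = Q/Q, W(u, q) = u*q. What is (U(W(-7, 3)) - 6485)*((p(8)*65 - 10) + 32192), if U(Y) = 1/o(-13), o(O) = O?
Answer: -2718615582/13 ≈ -2.0912e+8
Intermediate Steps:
W(u, q) = q*u
U(Y) = -1/13 (U(Y) = 1/(-13) = -1/13)
p(Q) = 1
(U(W(-7, 3)) - 6485)*((p(8)*65 - 10) + 32192) = (-1/13 - 6485)*((1*65 - 10) + 32192) = -84306*((65 - 10) + 32192)/13 = -84306*(55 + 32192)/13 = -84306/13*32247 = -2718615582/13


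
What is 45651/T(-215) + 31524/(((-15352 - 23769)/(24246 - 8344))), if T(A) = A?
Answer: -1543158621/118465 ≈ -13026.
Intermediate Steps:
45651/T(-215) + 31524/(((-15352 - 23769)/(24246 - 8344))) = 45651/(-215) + 31524/(((-15352 - 23769)/(24246 - 8344))) = 45651*(-1/215) + 31524/((-39121/15902)) = -45651/215 + 31524/((-39121*1/15902)) = -45651/215 + 31524/(-39121/15902) = -45651/215 + 31524*(-15902/39121) = -45651/215 - 7060488/551 = -1543158621/118465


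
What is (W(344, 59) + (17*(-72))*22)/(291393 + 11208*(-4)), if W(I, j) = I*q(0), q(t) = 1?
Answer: -26584/246561 ≈ -0.10782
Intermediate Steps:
W(I, j) = I (W(I, j) = I*1 = I)
(W(344, 59) + (17*(-72))*22)/(291393 + 11208*(-4)) = (344 + (17*(-72))*22)/(291393 + 11208*(-4)) = (344 - 1224*22)/(291393 - 44832) = (344 - 26928)/246561 = -26584*1/246561 = -26584/246561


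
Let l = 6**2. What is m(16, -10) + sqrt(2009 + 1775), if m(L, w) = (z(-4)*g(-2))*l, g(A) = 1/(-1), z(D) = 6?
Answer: -216 + 2*sqrt(946) ≈ -154.49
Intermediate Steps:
g(A) = -1
l = 36
m(L, w) = -216 (m(L, w) = (6*(-1))*36 = -6*36 = -216)
m(16, -10) + sqrt(2009 + 1775) = -216 + sqrt(2009 + 1775) = -216 + sqrt(3784) = -216 + 2*sqrt(946)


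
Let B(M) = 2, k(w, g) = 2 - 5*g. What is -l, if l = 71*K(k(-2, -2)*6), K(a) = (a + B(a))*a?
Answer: -378288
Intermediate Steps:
K(a) = a*(2 + a) (K(a) = (a + 2)*a = (2 + a)*a = a*(2 + a))
l = 378288 (l = 71*(((2 - 5*(-2))*6)*(2 + (2 - 5*(-2))*6)) = 71*(((2 + 10)*6)*(2 + (2 + 10)*6)) = 71*((12*6)*(2 + 12*6)) = 71*(72*(2 + 72)) = 71*(72*74) = 71*5328 = 378288)
-l = -1*378288 = -378288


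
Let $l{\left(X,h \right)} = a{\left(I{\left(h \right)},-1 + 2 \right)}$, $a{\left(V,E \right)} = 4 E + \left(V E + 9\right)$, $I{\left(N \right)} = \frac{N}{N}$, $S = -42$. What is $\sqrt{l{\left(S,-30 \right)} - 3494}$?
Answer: $2 i \sqrt{870} \approx 58.992 i$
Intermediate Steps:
$I{\left(N \right)} = 1$
$a{\left(V,E \right)} = 9 + 4 E + E V$ ($a{\left(V,E \right)} = 4 E + \left(E V + 9\right) = 4 E + \left(9 + E V\right) = 9 + 4 E + E V$)
$l{\left(X,h \right)} = 14$ ($l{\left(X,h \right)} = 9 + 4 \left(-1 + 2\right) + \left(-1 + 2\right) 1 = 9 + 4 \cdot 1 + 1 \cdot 1 = 9 + 4 + 1 = 14$)
$\sqrt{l{\left(S,-30 \right)} - 3494} = \sqrt{14 - 3494} = \sqrt{-3480} = 2 i \sqrt{870}$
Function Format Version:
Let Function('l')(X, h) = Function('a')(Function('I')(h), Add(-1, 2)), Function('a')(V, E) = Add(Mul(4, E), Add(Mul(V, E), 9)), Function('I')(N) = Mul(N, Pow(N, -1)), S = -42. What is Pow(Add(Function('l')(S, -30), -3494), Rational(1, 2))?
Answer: Mul(2, I, Pow(870, Rational(1, 2))) ≈ Mul(58.992, I)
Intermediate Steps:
Function('I')(N) = 1
Function('a')(V, E) = Add(9, Mul(4, E), Mul(E, V)) (Function('a')(V, E) = Add(Mul(4, E), Add(Mul(E, V), 9)) = Add(Mul(4, E), Add(9, Mul(E, V))) = Add(9, Mul(4, E), Mul(E, V)))
Function('l')(X, h) = 14 (Function('l')(X, h) = Add(9, Mul(4, Add(-1, 2)), Mul(Add(-1, 2), 1)) = Add(9, Mul(4, 1), Mul(1, 1)) = Add(9, 4, 1) = 14)
Pow(Add(Function('l')(S, -30), -3494), Rational(1, 2)) = Pow(Add(14, -3494), Rational(1, 2)) = Pow(-3480, Rational(1, 2)) = Mul(2, I, Pow(870, Rational(1, 2)))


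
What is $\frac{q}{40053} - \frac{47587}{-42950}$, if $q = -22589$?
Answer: $\frac{935804561}{1720276350} \approx 0.54399$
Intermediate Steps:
$\frac{q}{40053} - \frac{47587}{-42950} = - \frac{22589}{40053} - \frac{47587}{-42950} = \left(-22589\right) \frac{1}{40053} - - \frac{47587}{42950} = - \frac{22589}{40053} + \frac{47587}{42950} = \frac{935804561}{1720276350}$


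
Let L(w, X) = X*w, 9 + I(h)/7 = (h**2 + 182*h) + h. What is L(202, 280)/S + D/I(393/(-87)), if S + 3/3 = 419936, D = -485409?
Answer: 34340216949403/403085108125 ≈ 85.193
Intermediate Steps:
S = 419935 (S = -1 + 419936 = 419935)
I(h) = -63 + 7*h**2 + 1281*h (I(h) = -63 + 7*((h**2 + 182*h) + h) = -63 + 7*(h**2 + 183*h) = -63 + (7*h**2 + 1281*h) = -63 + 7*h**2 + 1281*h)
L(202, 280)/S + D/I(393/(-87)) = (280*202)/419935 - 485409/(-63 + 7*(393/(-87))**2 + 1281*(393/(-87))) = 56560*(1/419935) - 485409/(-63 + 7*(393*(-1/87))**2 + 1281*(393*(-1/87))) = 11312/83987 - 485409/(-63 + 7*(-131/29)**2 + 1281*(-131/29)) = 11312/83987 - 485409/(-63 + 7*(17161/841) - 167811/29) = 11312/83987 - 485409/(-63 + 120127/841 - 167811/29) = 11312/83987 - 485409/(-4799375/841) = 11312/83987 - 485409*(-841/4799375) = 11312/83987 + 408228969/4799375 = 34340216949403/403085108125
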